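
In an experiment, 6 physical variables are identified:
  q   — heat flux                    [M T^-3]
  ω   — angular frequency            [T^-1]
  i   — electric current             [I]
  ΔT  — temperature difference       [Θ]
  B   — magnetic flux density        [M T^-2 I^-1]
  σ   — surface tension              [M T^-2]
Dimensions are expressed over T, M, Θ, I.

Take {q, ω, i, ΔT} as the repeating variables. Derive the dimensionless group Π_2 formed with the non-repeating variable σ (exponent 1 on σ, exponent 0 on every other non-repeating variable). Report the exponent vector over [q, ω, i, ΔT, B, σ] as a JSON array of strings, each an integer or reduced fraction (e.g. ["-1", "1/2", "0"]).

["-1", "1", "0", "0", "0", "1"]

Write exponents as rows T,M,Θ,I / cols q,ω,i,ΔT,B,σ:
  T: [-3 -1  0  0 -2 -2]
  M: [ 1  0  0  0  1  1]
  Θ: [ 0  0  0  1  0  0]
  I: [ 0  0  1  0 -1  0]
Echelon form has 4 nonzero rows (pivots: q,ω,i,ΔT)
Pivot set = {q,ω,i,ΔT}, free = {B,σ}
RREF:
  r0: [   1    0    0    0    1    1]
  r1: [   0    1    0    0   -1   -1]
  r2: [   0    0    1    0   -1    0]
  r3: [   0    0    0    1    0    0]
Fix exponent of σ at 1, B at 0; solve each RREF row for its pivot's exponent:
  r0: exp(q) + (1)·1 = 0 ⇒ exp(q) = -1
  r1: exp(ω) + (-1)·1 = 0 ⇒ exp(ω) = 1
  r2: exp(i) + (0)·1 = 0 ⇒ exp(i) = 0
  r3: exp(ΔT) + (0)·1 = 0 ⇒ exp(ΔT) = 0
Π_2 = q^-1 · ω · σ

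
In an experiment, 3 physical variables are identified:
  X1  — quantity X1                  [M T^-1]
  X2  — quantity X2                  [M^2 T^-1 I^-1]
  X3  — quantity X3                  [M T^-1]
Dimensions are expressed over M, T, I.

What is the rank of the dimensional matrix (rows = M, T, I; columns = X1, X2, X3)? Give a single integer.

Exponent matrix [M,T,I] × [X1,X2,X3]:
  M: [ 1  2  1]
  T: [-1 -1 -1]
  I: [ 0 -1  0]
Echelon form has 2 nonzero rows (pivots: X1,X2)

2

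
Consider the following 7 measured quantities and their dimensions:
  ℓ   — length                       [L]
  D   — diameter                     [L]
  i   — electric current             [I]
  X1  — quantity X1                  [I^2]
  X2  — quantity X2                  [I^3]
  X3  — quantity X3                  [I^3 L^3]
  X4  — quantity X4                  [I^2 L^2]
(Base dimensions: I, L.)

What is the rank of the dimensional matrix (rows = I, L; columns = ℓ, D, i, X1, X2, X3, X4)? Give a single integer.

2

Exponent matrix [I,L] × [ℓ,D,i,X1,X2,X3,X4]:
  I: [ 0  0  1  2  3  3  2]
  L: [ 1  1  0  0  0  3  2]
RREF → pivots at {ℓ,i} ⇒ r = 2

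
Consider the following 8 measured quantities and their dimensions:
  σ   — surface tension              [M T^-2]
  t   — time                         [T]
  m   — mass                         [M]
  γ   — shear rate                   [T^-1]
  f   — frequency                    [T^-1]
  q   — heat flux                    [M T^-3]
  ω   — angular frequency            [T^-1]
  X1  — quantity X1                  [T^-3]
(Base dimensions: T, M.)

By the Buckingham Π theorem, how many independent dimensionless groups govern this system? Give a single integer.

Write exponents as rows T,M / cols σ,t,m,γ,f,q,ω,X1:
  T: [-2  1  0 -1 -1 -3 -1 -3]
  M: [ 1  0  1  0  0  1  0  0]
RREF → pivots at {σ,t} ⇒ r = 2
8 vars − rank 2 = 6 Π groups

6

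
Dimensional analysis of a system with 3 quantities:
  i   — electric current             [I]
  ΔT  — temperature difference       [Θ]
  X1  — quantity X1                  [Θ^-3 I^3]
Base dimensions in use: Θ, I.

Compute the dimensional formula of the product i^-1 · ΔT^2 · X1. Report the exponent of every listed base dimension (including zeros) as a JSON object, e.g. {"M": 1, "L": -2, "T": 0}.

{"Θ": -1, "I": 2}

Exponent matrix [Θ,I] × [i,ΔT,X1]:
  Θ: [ 0  1 -3]
  I: [ 1  0  3]
  [Θ]: (-1)·0+(2)·1+(1)·-3 = -1
  [I]: (-1)·1+(2)·0+(1)·3 = 2
⇒ Θ^-1 I^2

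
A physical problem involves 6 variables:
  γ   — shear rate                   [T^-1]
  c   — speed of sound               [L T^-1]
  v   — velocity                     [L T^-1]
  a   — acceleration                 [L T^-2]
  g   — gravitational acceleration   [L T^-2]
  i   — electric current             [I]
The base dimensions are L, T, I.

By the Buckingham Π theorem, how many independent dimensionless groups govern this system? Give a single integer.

Dimensional matrix (L×T×I by γ×c×v×a×g×i):
  L: [ 0  1  1  1  1  0]
  T: [-1 -1 -1 -2 -2  0]
  I: [ 0  0  0  0  0  1]
Row reduction gives pivot columns γ,c,i; rank = 3
n=6, r=3 ⇒ 3 dimensionless groups

3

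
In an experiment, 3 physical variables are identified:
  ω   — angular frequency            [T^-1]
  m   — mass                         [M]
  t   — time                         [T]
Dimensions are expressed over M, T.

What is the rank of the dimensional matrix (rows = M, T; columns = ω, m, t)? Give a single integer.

2

Dimensional matrix (M×T by ω×m×t):
  M: [ 0  1  0]
  T: [-1  0  1]
RREF → pivots at {ω,m} ⇒ r = 2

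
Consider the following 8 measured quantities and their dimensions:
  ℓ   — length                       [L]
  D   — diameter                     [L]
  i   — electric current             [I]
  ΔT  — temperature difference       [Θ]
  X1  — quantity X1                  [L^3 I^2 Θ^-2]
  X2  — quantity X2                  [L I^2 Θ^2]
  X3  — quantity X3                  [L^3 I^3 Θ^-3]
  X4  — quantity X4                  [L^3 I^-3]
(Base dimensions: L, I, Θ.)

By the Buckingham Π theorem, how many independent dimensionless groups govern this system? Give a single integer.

5

Exponent matrix [L,I,Θ] × [ℓ,D,i,ΔT,X1,X2,X3,X4]:
  L: [ 1  1  0  0  3  1  3  3]
  I: [ 0  0  1  0  2  2  3 -3]
  Θ: [ 0  0  0  1 -2  2 -3  0]
RREF → pivots at {ℓ,i,ΔT} ⇒ r = 3
n=8, r=3 ⇒ 5 dimensionless groups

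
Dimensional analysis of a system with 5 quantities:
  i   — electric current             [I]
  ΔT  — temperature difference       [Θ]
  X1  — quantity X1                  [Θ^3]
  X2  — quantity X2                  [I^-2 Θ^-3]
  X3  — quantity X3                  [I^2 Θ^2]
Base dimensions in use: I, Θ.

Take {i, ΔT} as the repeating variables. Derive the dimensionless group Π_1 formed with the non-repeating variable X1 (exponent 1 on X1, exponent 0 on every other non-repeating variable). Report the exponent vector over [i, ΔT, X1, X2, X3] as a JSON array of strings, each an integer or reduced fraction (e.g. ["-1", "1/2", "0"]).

["0", "-3", "1", "0", "0"]

Write exponents as rows I,Θ / cols i,ΔT,X1,X2,X3:
  I: [ 1  0  0 -2  2]
  Θ: [ 0  1  3 -3  2]
RREF → pivots at {i,ΔT} ⇒ r = 2
Pivot set = {i,ΔT}, free = {X1,X2,X3}
RREF:
  r0: [   1    0    0   -2    2]
  r1: [   0    1    3   -3    2]
Fix exponent of X1 at 1, X2 at 0, X3 at 0; solve each RREF row for its pivot's exponent:
  r0: exp(i) + (0)·1 = 0 ⇒ exp(i) = 0
  r1: exp(ΔT) + (3)·1 = 0 ⇒ exp(ΔT) = -3
Π_1 = ΔT^-3 · X1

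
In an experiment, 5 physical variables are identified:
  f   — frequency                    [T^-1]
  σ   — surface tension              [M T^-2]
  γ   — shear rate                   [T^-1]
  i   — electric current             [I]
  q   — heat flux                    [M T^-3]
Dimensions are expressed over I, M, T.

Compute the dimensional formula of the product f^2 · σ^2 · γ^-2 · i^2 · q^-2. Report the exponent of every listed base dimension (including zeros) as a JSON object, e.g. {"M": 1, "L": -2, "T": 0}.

Exponent matrix [I,M,T] × [f,σ,γ,i,q]:
  I: [ 0  0  0  1  0]
  M: [ 0  1  0  0  1]
  T: [-1 -2 -1  0 -3]
  [I]: (2)·0+(2)·0+(-2)·0+(2)·1+(-2)·0 = 2
  [M]: (2)·0+(2)·1+(-2)·0+(2)·0+(-2)·1 = 0
  [T]: (2)·-1+(2)·-2+(-2)·-1+(2)·0+(-2)·-3 = 2
⇒ I^2 T^2

{"I": 2, "M": 0, "T": 2}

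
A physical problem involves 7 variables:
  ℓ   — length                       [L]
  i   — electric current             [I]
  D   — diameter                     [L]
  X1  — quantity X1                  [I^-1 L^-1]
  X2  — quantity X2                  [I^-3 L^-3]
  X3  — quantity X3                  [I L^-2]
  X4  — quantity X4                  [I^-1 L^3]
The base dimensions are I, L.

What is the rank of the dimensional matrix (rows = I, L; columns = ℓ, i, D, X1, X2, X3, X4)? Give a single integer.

Dimensional matrix (I×L by ℓ×i×D×X1×X2×X3×X4):
  I: [ 0  1  0 -1 -3  1 -1]
  L: [ 1  0  1 -1 -3 -2  3]
Row reduction gives pivot columns ℓ,i; rank = 2

2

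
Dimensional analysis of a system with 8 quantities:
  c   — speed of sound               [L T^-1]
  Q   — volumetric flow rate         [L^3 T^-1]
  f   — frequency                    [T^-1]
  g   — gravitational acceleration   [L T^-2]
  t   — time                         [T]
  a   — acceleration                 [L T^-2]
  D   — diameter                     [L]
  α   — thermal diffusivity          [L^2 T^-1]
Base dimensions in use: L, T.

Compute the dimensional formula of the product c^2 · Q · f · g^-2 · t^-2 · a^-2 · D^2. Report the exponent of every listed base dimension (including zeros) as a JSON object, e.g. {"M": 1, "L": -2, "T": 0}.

Dimensional matrix (L×T by c×Q×f×g×t×a×D×α):
  L: [ 1  3  0  1  0  1  1  2]
  T: [-1 -1 -1 -2  1 -2  0 -1]
  [L]: (2)·1+(1)·3+(1)·0+(-2)·1+(-2)·0+(-2)·1+(2)·1 = 3
  [T]: (2)·-1+(1)·-1+(1)·-1+(-2)·-2+(-2)·1+(-2)·-2+(2)·0 = 2
⇒ L^3 T^2

{"L": 3, "T": 2}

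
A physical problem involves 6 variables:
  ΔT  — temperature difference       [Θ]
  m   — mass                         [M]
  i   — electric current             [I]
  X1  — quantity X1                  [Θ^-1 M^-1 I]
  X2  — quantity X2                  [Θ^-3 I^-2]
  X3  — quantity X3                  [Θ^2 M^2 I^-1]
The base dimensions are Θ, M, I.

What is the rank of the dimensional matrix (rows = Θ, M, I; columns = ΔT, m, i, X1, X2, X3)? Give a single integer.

Exponent matrix [Θ,M,I] × [ΔT,m,i,X1,X2,X3]:
  Θ: [ 1  0  0 -1 -3  2]
  M: [ 0  1  0 -1  0  2]
  I: [ 0  0  1  1 -2 -1]
Row reduction gives pivot columns ΔT,m,i; rank = 3

3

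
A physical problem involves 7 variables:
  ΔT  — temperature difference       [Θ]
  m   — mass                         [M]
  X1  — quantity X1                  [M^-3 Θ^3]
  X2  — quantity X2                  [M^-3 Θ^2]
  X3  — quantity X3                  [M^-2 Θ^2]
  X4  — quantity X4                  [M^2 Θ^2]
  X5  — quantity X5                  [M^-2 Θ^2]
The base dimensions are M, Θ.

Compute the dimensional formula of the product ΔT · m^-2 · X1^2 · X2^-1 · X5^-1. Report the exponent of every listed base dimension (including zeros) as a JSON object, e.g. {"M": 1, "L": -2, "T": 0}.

{"M": -3, "Θ": 3}

Dimensional matrix (M×Θ by ΔT×m×X1×X2×X3×X4×X5):
  M: [ 0  1 -3 -3 -2  2 -2]
  Θ: [ 1  0  3  2  2  2  2]
  [M]: (1)·0+(-2)·1+(2)·-3+(-1)·-3+(-1)·-2 = -3
  [Θ]: (1)·1+(-2)·0+(2)·3+(-1)·2+(-1)·2 = 3
⇒ M^-3 Θ^3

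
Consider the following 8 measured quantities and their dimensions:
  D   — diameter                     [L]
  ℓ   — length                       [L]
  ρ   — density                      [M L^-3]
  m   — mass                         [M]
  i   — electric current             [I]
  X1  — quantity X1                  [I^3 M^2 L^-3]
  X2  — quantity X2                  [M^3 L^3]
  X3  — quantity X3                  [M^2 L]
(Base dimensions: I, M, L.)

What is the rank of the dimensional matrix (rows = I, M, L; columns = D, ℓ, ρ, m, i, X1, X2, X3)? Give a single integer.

Dimensional matrix (I×M×L by D×ℓ×ρ×m×i×X1×X2×X3):
  I: [ 0  0  0  0  1  3  0  0]
  M: [ 0  0  1  1  0  2  3  2]
  L: [ 1  1 -3  0  0 -3  3  1]
Echelon form has 3 nonzero rows (pivots: D,ρ,i)

3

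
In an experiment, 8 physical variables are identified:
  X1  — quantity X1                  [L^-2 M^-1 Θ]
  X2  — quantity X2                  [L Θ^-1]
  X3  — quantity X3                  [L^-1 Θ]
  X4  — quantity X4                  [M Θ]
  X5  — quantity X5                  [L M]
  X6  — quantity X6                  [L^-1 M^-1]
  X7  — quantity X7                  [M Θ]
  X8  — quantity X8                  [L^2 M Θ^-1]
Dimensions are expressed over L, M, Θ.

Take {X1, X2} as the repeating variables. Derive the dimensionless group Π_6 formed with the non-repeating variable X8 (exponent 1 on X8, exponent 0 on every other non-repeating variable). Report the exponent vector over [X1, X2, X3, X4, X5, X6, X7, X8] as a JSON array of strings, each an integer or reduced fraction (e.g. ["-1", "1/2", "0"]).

Write exponents as rows L,M,Θ / cols X1,X2,X3,X4,X5,X6,X7,X8:
  L: [-2  1 -1  0  1 -1  0  2]
  M: [-1  0  0  1  1 -1  1  1]
  Θ: [ 1 -1  1  1  0  0  1 -1]
RREF → pivots at {X1,X2} ⇒ r = 2
Repeat: X1,X2; free: X3,X4,X5,X6,X7,X8
RREF:
  r0: [   1    0    0   -1   -1    1   -1   -1]
  r1: [   0    1   -1   -2   -1    1   -2    0]
  r2: [   0    0    0    0    0    0    0    0]
Fix exponent of X8 at 1, X3 at 0, X4 at 0, X5 at 0, X6 at 0, X7 at 0; solve each RREF row for its pivot's exponent:
  r0: exp(X1) + (-1)·1 = 0 ⇒ exp(X1) = 1
  r1: exp(X2) + (0)·1 = 0 ⇒ exp(X2) = 0
Π_6 = X1 · X8

["1", "0", "0", "0", "0", "0", "0", "1"]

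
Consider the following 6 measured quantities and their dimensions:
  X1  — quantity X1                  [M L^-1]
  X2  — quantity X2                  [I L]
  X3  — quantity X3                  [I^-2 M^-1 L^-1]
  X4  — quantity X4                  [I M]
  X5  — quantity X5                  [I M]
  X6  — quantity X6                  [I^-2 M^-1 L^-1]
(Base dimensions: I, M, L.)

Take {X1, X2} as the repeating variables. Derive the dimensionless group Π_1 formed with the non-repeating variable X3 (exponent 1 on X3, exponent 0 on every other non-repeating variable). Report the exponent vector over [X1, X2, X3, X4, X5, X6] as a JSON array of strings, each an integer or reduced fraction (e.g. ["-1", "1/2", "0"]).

Dimensional matrix (I×M×L by X1×X2×X3×X4×X5×X6):
  I: [ 0  1 -2  1  1 -2]
  M: [ 1  0 -1  1  1 -1]
  L: [-1  1 -1  0  0 -1]
RREF → pivots at {X1,X2} ⇒ r = 2
Repeat: X1,X2; free: X3,X4,X5,X6
RREF:
  r0: [   1    0   -1    1    1   -1]
  r1: [   0    1   -2    1    1   -2]
  r2: [   0    0    0    0    0    0]
Fix exponent of X3 at 1, X4 at 0, X5 at 0, X6 at 0; solve each RREF row for its pivot's exponent:
  r0: exp(X1) + (-1)·1 = 0 ⇒ exp(X1) = 1
  r1: exp(X2) + (-2)·1 = 0 ⇒ exp(X2) = 2
Π_1 = X1 · X2^2 · X3

["1", "2", "1", "0", "0", "0"]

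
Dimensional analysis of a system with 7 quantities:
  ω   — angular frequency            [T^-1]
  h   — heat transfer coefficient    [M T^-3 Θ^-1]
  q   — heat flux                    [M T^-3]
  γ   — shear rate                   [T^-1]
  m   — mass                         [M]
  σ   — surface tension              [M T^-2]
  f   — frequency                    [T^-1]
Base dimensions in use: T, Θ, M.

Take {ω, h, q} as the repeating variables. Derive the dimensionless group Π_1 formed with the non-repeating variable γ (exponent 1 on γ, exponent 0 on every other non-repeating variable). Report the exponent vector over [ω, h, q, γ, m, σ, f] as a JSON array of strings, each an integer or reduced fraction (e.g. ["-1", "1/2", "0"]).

["-1", "0", "0", "1", "0", "0", "0"]

Exponent matrix [T,Θ,M] × [ω,h,q,γ,m,σ,f]:
  T: [-1 -3 -3 -1  0 -2 -1]
  Θ: [ 0 -1  0  0  0  0  0]
  M: [ 0  1  1  0  1  1  0]
RREF → pivots at {ω,h,q} ⇒ r = 3
Pivot set = {ω,h,q}, free = {γ,m,σ,f}
RREF:
  r0: [   1    0    0    1   -3   -1    1]
  r1: [   0    1    0    0    0    0    0]
  r2: [   0    0    1    0    1    1    0]
Fix exponent of γ at 1, m at 0, σ at 0, f at 0; solve each RREF row for its pivot's exponent:
  r0: exp(ω) + (1)·1 = 0 ⇒ exp(ω) = -1
  r1: exp(h) + (0)·1 = 0 ⇒ exp(h) = 0
  r2: exp(q) + (0)·1 = 0 ⇒ exp(q) = 0
Π_1 = ω^-1 · γ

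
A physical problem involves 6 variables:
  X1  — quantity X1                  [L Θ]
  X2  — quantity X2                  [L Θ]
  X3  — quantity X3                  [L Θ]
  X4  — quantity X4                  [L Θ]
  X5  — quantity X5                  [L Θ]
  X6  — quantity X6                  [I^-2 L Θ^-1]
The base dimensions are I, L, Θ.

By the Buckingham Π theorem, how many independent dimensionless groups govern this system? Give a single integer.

4

Exponent matrix [I,L,Θ] × [X1,X2,X3,X4,X5,X6]:
  I: [ 0  0  0  0  0 -2]
  L: [ 1  1  1  1  1  1]
  Θ: [ 1  1  1  1  1 -1]
RREF → pivots at {X1,X6} ⇒ r = 2
n=6, r=2 ⇒ 4 dimensionless groups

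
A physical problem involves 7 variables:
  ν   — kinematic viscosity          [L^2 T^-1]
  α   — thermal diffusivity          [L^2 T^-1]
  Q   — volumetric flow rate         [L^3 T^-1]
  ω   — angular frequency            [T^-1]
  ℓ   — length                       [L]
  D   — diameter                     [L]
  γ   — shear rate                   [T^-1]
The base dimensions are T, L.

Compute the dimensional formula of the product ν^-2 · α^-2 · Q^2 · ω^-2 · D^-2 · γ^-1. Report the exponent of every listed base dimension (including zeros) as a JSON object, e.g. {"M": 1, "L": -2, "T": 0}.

{"T": 5, "L": -4}

Write exponents as rows T,L / cols ν,α,Q,ω,ℓ,D,γ:
  T: [-1 -1 -1 -1  0  0 -1]
  L: [ 2  2  3  0  1  1  0]
  [T]: (-2)·-1+(-2)·-1+(2)·-1+(-2)·-1+(-2)·0+(-1)·-1 = 5
  [L]: (-2)·2+(-2)·2+(2)·3+(-2)·0+(-2)·1+(-1)·0 = -4
⇒ T^5 L^-4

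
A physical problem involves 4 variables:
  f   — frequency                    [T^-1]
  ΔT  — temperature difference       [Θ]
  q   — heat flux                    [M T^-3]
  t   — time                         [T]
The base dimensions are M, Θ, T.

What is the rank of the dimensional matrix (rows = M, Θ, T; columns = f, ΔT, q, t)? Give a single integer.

Dimensional matrix (M×Θ×T by f×ΔT×q×t):
  M: [ 0  0  1  0]
  Θ: [ 0  1  0  0]
  T: [-1  0 -3  1]
Row reduction gives pivot columns f,ΔT,q; rank = 3

3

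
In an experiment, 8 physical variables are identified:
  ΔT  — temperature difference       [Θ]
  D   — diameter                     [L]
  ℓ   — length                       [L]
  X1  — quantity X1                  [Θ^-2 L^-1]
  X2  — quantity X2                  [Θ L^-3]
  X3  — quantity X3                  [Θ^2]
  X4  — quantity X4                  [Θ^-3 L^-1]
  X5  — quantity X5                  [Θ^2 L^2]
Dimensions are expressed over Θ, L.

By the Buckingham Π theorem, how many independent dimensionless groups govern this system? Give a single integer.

6

Dimensional matrix (Θ×L by ΔT×D×ℓ×X1×X2×X3×X4×X5):
  Θ: [ 1  0  0 -2  1  2 -3  2]
  L: [ 0  1  1 -1 -3  0 -1  2]
Row reduction gives pivot columns ΔT,D; rank = 2
8 vars − rank 2 = 6 Π groups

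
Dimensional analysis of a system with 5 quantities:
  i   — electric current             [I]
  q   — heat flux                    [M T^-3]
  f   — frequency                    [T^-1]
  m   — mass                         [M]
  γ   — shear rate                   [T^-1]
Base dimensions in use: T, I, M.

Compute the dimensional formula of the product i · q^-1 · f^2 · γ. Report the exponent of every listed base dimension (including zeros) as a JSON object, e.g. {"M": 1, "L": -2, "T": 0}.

{"T": 0, "I": 1, "M": -1}

Write exponents as rows T,I,M / cols i,q,f,m,γ:
  T: [ 0 -3 -1  0 -1]
  I: [ 1  0  0  0  0]
  M: [ 0  1  0  1  0]
  [T]: (1)·0+(-1)·-3+(2)·-1+(1)·-1 = 0
  [I]: (1)·1+(-1)·0+(2)·0+(1)·0 = 1
  [M]: (1)·0+(-1)·1+(2)·0+(1)·0 = -1
⇒ I M^-1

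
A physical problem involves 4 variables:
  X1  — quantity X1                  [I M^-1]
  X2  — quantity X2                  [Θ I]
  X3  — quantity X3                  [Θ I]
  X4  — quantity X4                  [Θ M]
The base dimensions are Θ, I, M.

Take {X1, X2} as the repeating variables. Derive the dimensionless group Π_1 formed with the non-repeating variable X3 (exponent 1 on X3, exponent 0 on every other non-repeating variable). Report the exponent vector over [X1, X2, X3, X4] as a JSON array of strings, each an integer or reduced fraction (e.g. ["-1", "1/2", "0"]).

["0", "-1", "1", "0"]

Write exponents as rows Θ,I,M / cols X1,X2,X3,X4:
  Θ: [ 0  1  1  1]
  I: [ 1  1  1  0]
  M: [-1  0  0  1]
RREF → pivots at {X1,X2} ⇒ r = 2
Pivot set = {X1,X2}, free = {X3,X4}
RREF:
  r0: [   1    0    0   -1]
  r1: [   0    1    1    1]
  r2: [   0    0    0    0]
Fix exponent of X3 at 1, X4 at 0; solve each RREF row for its pivot's exponent:
  r0: exp(X1) + (0)·1 = 0 ⇒ exp(X1) = 0
  r1: exp(X2) + (1)·1 = 0 ⇒ exp(X2) = -1
Π_1 = X2^-1 · X3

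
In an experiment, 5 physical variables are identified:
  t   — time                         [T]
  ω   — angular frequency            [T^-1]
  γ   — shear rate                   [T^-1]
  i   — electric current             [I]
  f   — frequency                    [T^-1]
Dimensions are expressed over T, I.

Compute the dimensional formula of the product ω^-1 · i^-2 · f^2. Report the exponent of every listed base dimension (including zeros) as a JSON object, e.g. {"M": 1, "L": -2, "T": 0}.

Exponent matrix [T,I] × [t,ω,γ,i,f]:
  T: [ 1 -1 -1  0 -1]
  I: [ 0  0  0  1  0]
  [T]: (-1)·-1+(-2)·0+(2)·-1 = -1
  [I]: (-1)·0+(-2)·1+(2)·0 = -2
⇒ T^-1 I^-2

{"T": -1, "I": -2}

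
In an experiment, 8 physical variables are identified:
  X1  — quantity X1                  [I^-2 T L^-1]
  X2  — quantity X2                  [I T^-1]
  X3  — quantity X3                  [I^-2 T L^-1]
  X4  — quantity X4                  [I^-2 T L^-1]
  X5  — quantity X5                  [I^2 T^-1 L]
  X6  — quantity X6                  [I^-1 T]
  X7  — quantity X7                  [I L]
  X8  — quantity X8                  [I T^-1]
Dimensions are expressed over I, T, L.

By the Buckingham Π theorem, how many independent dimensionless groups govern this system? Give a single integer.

6

Exponent matrix [I,T,L] × [X1,X2,X3,X4,X5,X6,X7,X8]:
  I: [-2  1 -2 -2  2 -1  1  1]
  T: [ 1 -1  1  1 -1  1  0 -1]
  L: [-1  0 -1 -1  1  0  1  0]
Echelon form has 2 nonzero rows (pivots: X1,X2)
8 vars − rank 2 = 6 Π groups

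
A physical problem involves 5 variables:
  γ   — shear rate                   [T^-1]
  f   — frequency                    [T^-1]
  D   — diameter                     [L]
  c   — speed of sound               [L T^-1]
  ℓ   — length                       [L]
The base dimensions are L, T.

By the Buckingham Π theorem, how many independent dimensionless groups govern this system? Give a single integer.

3

Dimensional matrix (L×T by γ×f×D×c×ℓ):
  L: [ 0  0  1  1  1]
  T: [-1 -1  0 -1  0]
RREF → pivots at {γ,D} ⇒ r = 2
n=5, r=2 ⇒ 3 dimensionless groups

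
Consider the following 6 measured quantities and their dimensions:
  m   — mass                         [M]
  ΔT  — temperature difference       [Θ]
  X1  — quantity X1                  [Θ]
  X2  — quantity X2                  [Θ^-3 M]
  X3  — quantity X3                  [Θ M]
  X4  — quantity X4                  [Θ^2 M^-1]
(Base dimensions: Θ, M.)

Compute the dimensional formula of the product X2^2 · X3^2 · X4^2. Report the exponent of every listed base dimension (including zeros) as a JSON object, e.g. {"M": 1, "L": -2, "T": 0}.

{"Θ": 0, "M": 2}

Dimensional matrix (Θ×M by m×ΔT×X1×X2×X3×X4):
  Θ: [ 0  1  1 -3  1  2]
  M: [ 1  0  0  1  1 -1]
  [Θ]: (2)·-3+(2)·1+(2)·2 = 0
  [M]: (2)·1+(2)·1+(2)·-1 = 2
⇒ M^2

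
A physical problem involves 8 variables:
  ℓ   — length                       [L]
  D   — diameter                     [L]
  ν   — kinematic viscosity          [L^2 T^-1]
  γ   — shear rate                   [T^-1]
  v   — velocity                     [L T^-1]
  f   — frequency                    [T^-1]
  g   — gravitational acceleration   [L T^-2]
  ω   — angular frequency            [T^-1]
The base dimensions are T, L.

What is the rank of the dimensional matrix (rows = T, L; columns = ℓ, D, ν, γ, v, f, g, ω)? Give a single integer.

2

Dimensional matrix (T×L by ℓ×D×ν×γ×v×f×g×ω):
  T: [ 0  0 -1 -1 -1 -1 -2 -1]
  L: [ 1  1  2  0  1  0  1  0]
Row reduction gives pivot columns ℓ,ν; rank = 2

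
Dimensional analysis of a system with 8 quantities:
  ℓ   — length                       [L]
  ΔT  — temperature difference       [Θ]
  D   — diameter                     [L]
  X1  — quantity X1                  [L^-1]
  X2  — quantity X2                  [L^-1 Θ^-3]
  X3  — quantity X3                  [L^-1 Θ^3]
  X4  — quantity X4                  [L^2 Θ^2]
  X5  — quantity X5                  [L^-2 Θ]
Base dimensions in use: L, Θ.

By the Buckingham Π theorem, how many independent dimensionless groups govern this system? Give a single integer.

6

Write exponents as rows L,Θ / cols ℓ,ΔT,D,X1,X2,X3,X4,X5:
  L: [ 1  0  1 -1 -1 -1  2 -2]
  Θ: [ 0  1  0  0 -3  3  2  1]
RREF → pivots at {ℓ,ΔT} ⇒ r = 2
Π count = n − r = 8 − 2 = 6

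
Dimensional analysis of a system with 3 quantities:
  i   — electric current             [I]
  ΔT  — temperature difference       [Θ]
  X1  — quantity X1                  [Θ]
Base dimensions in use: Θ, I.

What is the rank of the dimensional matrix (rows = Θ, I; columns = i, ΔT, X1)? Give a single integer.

Dimensional matrix (Θ×I by i×ΔT×X1):
  Θ: [ 0  1  1]
  I: [ 1  0  0]
RREF → pivots at {i,ΔT} ⇒ r = 2

2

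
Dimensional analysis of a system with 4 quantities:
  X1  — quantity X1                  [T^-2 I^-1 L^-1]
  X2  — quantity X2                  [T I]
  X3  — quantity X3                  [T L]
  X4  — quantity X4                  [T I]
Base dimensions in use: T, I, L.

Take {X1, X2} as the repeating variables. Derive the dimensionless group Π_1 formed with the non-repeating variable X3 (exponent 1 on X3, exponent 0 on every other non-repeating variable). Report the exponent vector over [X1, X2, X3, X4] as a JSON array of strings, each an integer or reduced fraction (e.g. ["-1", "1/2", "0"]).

Dimensional matrix (T×I×L by X1×X2×X3×X4):
  T: [-2  1  1  1]
  I: [-1  1  0  1]
  L: [-1  0  1  0]
Row reduction gives pivot columns X1,X2; rank = 2
Pivot set = {X1,X2}, free = {X3,X4}
RREF:
  r0: [   1    0   -1    0]
  r1: [   0    1   -1    1]
  r2: [   0    0    0    0]
Fix exponent of X3 at 1, X4 at 0; solve each RREF row for its pivot's exponent:
  r0: exp(X1) + (-1)·1 = 0 ⇒ exp(X1) = 1
  r1: exp(X2) + (-1)·1 = 0 ⇒ exp(X2) = 1
Π_1 = X1 · X2 · X3

["1", "1", "1", "0"]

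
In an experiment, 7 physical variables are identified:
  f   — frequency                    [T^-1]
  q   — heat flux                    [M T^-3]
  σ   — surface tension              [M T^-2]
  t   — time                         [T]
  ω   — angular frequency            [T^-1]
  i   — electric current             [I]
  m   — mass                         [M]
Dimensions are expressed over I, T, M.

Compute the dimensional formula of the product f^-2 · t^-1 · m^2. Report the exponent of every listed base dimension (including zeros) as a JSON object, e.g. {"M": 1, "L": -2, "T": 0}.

Write exponents as rows I,T,M / cols f,q,σ,t,ω,i,m:
  I: [ 0  0  0  0  0  1  0]
  T: [-1 -3 -2  1 -1  0  0]
  M: [ 0  1  1  0  0  0  1]
  [I]: (-2)·0+(-1)·0+(2)·0 = 0
  [T]: (-2)·-1+(-1)·1+(2)·0 = 1
  [M]: (-2)·0+(-1)·0+(2)·1 = 2
⇒ T M^2

{"I": 0, "T": 1, "M": 2}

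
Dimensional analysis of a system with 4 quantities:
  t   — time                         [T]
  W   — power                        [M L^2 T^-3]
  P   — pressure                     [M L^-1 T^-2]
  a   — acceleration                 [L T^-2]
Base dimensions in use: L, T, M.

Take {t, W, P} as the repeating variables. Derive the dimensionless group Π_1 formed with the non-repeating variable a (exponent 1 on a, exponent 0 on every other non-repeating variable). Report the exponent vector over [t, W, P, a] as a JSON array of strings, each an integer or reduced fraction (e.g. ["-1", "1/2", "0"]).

Write exponents as rows L,T,M / cols t,W,P,a:
  L: [ 0  2 -1  1]
  T: [ 1 -3 -2 -2]
  M: [ 0  1  1  0]
Echelon form has 3 nonzero rows (pivots: t,W,P)
Pivot set = {t,W,P}, free = {a}
RREF:
  r0: [   1    0    0 -5/3]
  r1: [   0    1    0  1/3]
  r2: [   0    0    1 -1/3]
Fix exponent of a at 1; solve each RREF row for its pivot's exponent:
  r0: exp(t) + (-5/3)·1 = 0 ⇒ exp(t) = 5/3
  r1: exp(W) + (1/3)·1 = 0 ⇒ exp(W) = -1/3
  r2: exp(P) + (-1/3)·1 = 0 ⇒ exp(P) = 1/3
Π_1 = t^(5/3) · W^(-1/3) · P^(1/3) · a

["5/3", "-1/3", "1/3", "1"]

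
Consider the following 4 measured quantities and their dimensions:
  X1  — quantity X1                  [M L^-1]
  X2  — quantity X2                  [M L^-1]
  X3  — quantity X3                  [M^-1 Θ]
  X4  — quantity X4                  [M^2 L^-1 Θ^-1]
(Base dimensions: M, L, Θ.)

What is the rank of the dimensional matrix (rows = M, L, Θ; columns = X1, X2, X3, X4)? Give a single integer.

Exponent matrix [M,L,Θ] × [X1,X2,X3,X4]:
  M: [ 1  1 -1  2]
  L: [-1 -1  0 -1]
  Θ: [ 0  0  1 -1]
Row reduction gives pivot columns X1,X3; rank = 2

2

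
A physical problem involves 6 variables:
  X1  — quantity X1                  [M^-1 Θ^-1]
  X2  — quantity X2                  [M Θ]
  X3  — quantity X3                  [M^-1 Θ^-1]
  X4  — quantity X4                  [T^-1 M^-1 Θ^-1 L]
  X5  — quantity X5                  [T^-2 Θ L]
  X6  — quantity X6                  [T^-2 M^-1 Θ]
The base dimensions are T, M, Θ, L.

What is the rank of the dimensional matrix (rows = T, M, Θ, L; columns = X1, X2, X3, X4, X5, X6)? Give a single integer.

3

Dimensional matrix (T×M×Θ×L by X1×X2×X3×X4×X5×X6):
  T: [ 0  0  0 -1 -2 -2]
  M: [-1  1 -1 -1  0 -1]
  Θ: [-1  1 -1 -1  1  1]
  L: [ 0  0  0  1  1  0]
Row reduction gives pivot columns X1,X4,X5; rank = 3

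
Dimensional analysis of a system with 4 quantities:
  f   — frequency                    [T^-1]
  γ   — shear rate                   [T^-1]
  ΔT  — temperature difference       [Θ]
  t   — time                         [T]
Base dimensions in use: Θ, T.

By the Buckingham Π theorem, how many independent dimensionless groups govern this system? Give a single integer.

Write exponents as rows Θ,T / cols f,γ,ΔT,t:
  Θ: [ 0  0  1  0]
  T: [-1 -1  0  1]
Echelon form has 2 nonzero rows (pivots: f,ΔT)
4 vars − rank 2 = 2 Π groups

2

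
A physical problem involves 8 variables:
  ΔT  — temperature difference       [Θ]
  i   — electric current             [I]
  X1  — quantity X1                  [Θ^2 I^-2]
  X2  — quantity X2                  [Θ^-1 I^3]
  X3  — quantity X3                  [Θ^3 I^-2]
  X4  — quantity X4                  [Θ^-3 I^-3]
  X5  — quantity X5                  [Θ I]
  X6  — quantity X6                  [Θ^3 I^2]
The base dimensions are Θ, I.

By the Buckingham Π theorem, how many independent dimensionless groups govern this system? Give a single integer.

Dimensional matrix (Θ×I by ΔT×i×X1×X2×X3×X4×X5×X6):
  Θ: [ 1  0  2 -1  3 -3  1  3]
  I: [ 0  1 -2  3 -2 -3  1  2]
Row reduction gives pivot columns ΔT,i; rank = 2
n=8, r=2 ⇒ 6 dimensionless groups

6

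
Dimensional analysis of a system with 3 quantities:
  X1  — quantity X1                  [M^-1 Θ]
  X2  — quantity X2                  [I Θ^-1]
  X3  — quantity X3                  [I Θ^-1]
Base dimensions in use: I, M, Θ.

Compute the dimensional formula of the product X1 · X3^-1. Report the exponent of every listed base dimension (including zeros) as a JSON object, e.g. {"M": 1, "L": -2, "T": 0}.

{"I": -1, "M": -1, "Θ": 2}

Dimensional matrix (I×M×Θ by X1×X2×X3):
  I: [ 0  1  1]
  M: [-1  0  0]
  Θ: [ 1 -1 -1]
  [I]: (1)·0+(-1)·1 = -1
  [M]: (1)·-1+(-1)·0 = -1
  [Θ]: (1)·1+(-1)·-1 = 2
⇒ I^-1 M^-1 Θ^2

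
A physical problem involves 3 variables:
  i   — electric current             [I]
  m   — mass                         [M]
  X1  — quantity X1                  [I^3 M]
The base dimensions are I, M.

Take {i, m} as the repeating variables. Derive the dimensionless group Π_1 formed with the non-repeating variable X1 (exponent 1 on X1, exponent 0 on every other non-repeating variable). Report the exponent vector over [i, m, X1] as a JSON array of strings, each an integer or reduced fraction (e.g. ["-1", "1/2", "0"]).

["-3", "-1", "1"]

Exponent matrix [I,M] × [i,m,X1]:
  I: [ 1  0  3]
  M: [ 0  1  1]
RREF → pivots at {i,m} ⇒ r = 2
Pivot set = {i,m}, free = {X1}
RREF:
  r0: [   1    0    3]
  r1: [   0    1    1]
Fix exponent of X1 at 1; solve each RREF row for its pivot's exponent:
  r0: exp(i) + (3)·1 = 0 ⇒ exp(i) = -3
  r1: exp(m) + (1)·1 = 0 ⇒ exp(m) = -1
Π_1 = i^-3 · m^-1 · X1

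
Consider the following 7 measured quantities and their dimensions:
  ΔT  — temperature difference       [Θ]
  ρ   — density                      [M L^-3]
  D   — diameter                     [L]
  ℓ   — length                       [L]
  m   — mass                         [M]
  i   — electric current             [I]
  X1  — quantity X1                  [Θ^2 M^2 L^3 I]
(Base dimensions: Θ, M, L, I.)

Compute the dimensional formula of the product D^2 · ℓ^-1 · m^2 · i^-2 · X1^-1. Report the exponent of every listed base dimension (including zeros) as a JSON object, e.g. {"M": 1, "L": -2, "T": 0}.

Write exponents as rows Θ,M,L,I / cols ΔT,ρ,D,ℓ,m,i,X1:
  Θ: [ 1  0  0  0  0  0  2]
  M: [ 0  1  0  0  1  0  2]
  L: [ 0 -3  1  1  0  0  3]
  I: [ 0  0  0  0  0  1  1]
  [Θ]: (2)·0+(-1)·0+(2)·0+(-2)·0+(-1)·2 = -2
  [M]: (2)·0+(-1)·0+(2)·1+(-2)·0+(-1)·2 = 0
  [L]: (2)·1+(-1)·1+(2)·0+(-2)·0+(-1)·3 = -2
  [I]: (2)·0+(-1)·0+(2)·0+(-2)·1+(-1)·1 = -3
⇒ Θ^-2 L^-2 I^-3

{"Θ": -2, "M": 0, "L": -2, "I": -3}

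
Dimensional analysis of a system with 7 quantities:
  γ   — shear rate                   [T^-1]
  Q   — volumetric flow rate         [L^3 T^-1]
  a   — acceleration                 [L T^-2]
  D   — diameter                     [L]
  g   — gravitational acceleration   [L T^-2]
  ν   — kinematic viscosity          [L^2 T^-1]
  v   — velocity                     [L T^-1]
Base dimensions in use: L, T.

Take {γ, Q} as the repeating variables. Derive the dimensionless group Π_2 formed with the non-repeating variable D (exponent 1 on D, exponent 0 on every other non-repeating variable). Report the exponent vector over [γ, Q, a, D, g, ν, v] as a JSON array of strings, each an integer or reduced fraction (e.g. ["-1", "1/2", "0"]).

Write exponents as rows L,T / cols γ,Q,a,D,g,ν,v:
  L: [ 0  3  1  1  1  2  1]
  T: [-1 -1 -2  0 -2 -1 -1]
Row reduction gives pivot columns γ,Q; rank = 2
Repeat: γ,Q; free: a,D,g,ν,v
RREF:
  r0: [   1    0  5/3 -1/3  5/3  1/3  2/3]
  r1: [   0    1  1/3  1/3  1/3  2/3  1/3]
Fix exponent of D at 1, a at 0, g at 0, ν at 0, v at 0; solve each RREF row for its pivot's exponent:
  r0: exp(γ) + (-1/3)·1 = 0 ⇒ exp(γ) = 1/3
  r1: exp(Q) + (1/3)·1 = 0 ⇒ exp(Q) = -1/3
Π_2 = γ^(1/3) · Q^(-1/3) · D

["1/3", "-1/3", "0", "1", "0", "0", "0"]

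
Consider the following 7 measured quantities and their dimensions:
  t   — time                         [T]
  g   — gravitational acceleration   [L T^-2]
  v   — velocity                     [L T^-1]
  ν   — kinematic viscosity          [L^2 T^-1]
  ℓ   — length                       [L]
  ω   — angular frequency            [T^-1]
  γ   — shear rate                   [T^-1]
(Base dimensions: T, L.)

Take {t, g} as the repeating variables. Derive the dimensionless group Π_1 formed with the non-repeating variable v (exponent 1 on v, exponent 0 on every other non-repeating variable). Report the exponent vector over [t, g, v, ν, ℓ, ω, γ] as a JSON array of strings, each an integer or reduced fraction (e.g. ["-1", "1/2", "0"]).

["-1", "-1", "1", "0", "0", "0", "0"]

Dimensional matrix (T×L by t×g×v×ν×ℓ×ω×γ):
  T: [ 1 -2 -1 -1  0 -1 -1]
  L: [ 0  1  1  2  1  0  0]
Echelon form has 2 nonzero rows (pivots: t,g)
Repeat: t,g; free: v,ν,ℓ,ω,γ
RREF:
  r0: [   1    0    1    3    2   -1   -1]
  r1: [   0    1    1    2    1    0    0]
Fix exponent of v at 1, ν at 0, ℓ at 0, ω at 0, γ at 0; solve each RREF row for its pivot's exponent:
  r0: exp(t) + (1)·1 = 0 ⇒ exp(t) = -1
  r1: exp(g) + (1)·1 = 0 ⇒ exp(g) = -1
Π_1 = t^-1 · g^-1 · v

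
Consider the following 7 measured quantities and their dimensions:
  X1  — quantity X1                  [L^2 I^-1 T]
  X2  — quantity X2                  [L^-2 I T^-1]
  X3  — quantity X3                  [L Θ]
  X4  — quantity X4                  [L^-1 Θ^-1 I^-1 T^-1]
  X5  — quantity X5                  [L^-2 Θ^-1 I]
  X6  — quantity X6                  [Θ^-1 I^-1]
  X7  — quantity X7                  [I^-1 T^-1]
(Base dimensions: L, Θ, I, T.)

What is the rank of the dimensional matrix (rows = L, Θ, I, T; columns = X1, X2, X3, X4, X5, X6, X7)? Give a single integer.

3

Exponent matrix [L,Θ,I,T] × [X1,X2,X3,X4,X5,X6,X7]:
  L: [ 2 -2  1 -1 -2  0  0]
  Θ: [ 0  0  1 -1 -1 -1  0]
  I: [-1  1  0 -1  1 -1 -1]
  T: [ 1 -1  0 -1  0  0 -1]
Echelon form has 3 nonzero rows (pivots: X1,X3,X4)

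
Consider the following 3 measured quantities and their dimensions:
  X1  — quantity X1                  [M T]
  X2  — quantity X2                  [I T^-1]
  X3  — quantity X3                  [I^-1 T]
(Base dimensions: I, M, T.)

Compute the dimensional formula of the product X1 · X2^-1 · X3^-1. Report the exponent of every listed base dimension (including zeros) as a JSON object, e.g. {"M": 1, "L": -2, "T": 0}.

Write exponents as rows I,M,T / cols X1,X2,X3:
  I: [ 0  1 -1]
  M: [ 1  0  0]
  T: [ 1 -1  1]
  [I]: (1)·0+(-1)·1+(-1)·-1 = 0
  [M]: (1)·1+(-1)·0+(-1)·0 = 1
  [T]: (1)·1+(-1)·-1+(-1)·1 = 1
⇒ M T

{"I": 0, "M": 1, "T": 1}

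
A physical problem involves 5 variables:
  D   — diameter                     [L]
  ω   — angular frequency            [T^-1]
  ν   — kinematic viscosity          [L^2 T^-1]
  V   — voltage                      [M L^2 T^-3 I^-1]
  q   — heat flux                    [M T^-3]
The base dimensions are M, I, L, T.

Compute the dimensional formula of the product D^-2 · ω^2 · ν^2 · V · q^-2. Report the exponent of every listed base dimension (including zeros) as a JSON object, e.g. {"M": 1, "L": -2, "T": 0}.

{"M": -1, "I": -1, "L": 4, "T": -1}

Dimensional matrix (M×I×L×T by D×ω×ν×V×q):
  M: [ 0  0  0  1  1]
  I: [ 0  0  0 -1  0]
  L: [ 1  0  2  2  0]
  T: [ 0 -1 -1 -3 -3]
  [M]: (-2)·0+(2)·0+(2)·0+(1)·1+(-2)·1 = -1
  [I]: (-2)·0+(2)·0+(2)·0+(1)·-1+(-2)·0 = -1
  [L]: (-2)·1+(2)·0+(2)·2+(1)·2+(-2)·0 = 4
  [T]: (-2)·0+(2)·-1+(2)·-1+(1)·-3+(-2)·-3 = -1
⇒ M^-1 I^-1 L^4 T^-1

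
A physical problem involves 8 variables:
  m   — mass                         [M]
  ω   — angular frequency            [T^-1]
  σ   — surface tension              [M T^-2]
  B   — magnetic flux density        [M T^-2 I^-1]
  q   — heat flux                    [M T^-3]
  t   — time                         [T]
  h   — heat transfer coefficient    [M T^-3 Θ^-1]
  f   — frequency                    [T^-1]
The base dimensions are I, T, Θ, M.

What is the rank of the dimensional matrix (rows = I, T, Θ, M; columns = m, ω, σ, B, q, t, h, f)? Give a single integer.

4

Dimensional matrix (I×T×Θ×M by m×ω×σ×B×q×t×h×f):
  I: [ 0  0  0 -1  0  0  0  0]
  T: [ 0 -1 -2 -2 -3  1 -3 -1]
  Θ: [ 0  0  0  0  0  0 -1  0]
  M: [ 1  0  1  1  1  0  1  0]
RREF → pivots at {m,ω,B,h} ⇒ r = 4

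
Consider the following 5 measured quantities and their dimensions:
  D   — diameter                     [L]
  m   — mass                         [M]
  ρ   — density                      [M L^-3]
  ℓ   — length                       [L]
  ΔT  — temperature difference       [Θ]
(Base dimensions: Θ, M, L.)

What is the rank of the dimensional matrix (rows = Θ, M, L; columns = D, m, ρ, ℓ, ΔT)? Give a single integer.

Write exponents as rows Θ,M,L / cols D,m,ρ,ℓ,ΔT:
  Θ: [ 0  0  0  0  1]
  M: [ 0  1  1  0  0]
  L: [ 1  0 -3  1  0]
Echelon form has 3 nonzero rows (pivots: D,m,ΔT)

3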